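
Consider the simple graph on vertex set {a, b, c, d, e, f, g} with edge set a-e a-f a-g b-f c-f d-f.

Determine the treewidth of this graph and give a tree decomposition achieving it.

Every bag has size at most 2, so the width is 2 − 1 = 1 and tw(G) ≤ 1. Any graph with an edge has treewidth ≥ 1, and G has the edge f–a. Therefore the treewidth is 1.

Treewidth 1.
Bags: B1 = {a, f}  B2 = {a, e}  B3 = {c, f}  B4 = {b, f}  B5 = {d, f}  B6 = {a, g}
Tree: B1–B2, B1–B3, B3–B4, B1–B5, B1–B6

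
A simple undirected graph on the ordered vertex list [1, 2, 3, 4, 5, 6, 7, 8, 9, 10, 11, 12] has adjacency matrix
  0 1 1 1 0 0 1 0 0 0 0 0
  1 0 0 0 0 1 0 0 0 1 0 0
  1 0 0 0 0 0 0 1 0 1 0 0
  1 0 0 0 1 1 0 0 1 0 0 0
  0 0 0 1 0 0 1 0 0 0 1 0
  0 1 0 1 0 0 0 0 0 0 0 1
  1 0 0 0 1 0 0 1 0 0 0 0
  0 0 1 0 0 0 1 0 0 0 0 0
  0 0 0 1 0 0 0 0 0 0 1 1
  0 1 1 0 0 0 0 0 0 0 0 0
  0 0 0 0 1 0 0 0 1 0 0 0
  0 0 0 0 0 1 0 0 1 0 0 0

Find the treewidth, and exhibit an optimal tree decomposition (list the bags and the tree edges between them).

Treewidth 3.
One such decomposition:
Bags: B1 = {6, 9, 11, 12}  B2 = {4, 6, 9, 11}  B3 = {4, 5, 6, 11}  B4 = {2, 4, 5, 6}  B5 = {1, 2, 4, 5}  B6 = {1, 2, 5, 7}  B7 = {1, 2, 7, 10}  B8 = {1, 3, 7, 10}  B9 = {3, 7, 8, 10}
Tree: B1–B2, B2–B3, B3–B4, B4–B5, B5–B6, B6–B7, B7–B8, B8–B9

The largest bag has 4 vertices, giving width 3; this decomposition certifies tw(G) ≤ 3. For the lower bound: the 4 vertex sets {9,11,12}, {6}, {4}, {1,2,5,7} are disjoint, each induces a connected subgraph, and every pair is joined by at least one edge of G. Contracting each set to a single vertex therefore yields K_{4} as a minor, and since treewidth is minor-monotone, tw(G) ≥ tw(K_{4}) = 3. Hence tw(G) = 3 exactly.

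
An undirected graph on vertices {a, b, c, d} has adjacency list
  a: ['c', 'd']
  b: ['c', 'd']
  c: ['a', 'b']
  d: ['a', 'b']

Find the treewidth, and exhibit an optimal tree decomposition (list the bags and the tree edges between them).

Treewidth 2.
Bags: B1 = {a, b, c}  B2 = {a, b, d}
Tree: B1–B2

Every bag has size at most 3, so the width is 3 − 1 = 2 and tw(G) ≤ 2. For the lower bound, G contains the cycle b–c–a–d–b, so G is not a forest; only forests have treewidth ≤ 1, hence tw(G) ≥ 2. Therefore the treewidth is 2.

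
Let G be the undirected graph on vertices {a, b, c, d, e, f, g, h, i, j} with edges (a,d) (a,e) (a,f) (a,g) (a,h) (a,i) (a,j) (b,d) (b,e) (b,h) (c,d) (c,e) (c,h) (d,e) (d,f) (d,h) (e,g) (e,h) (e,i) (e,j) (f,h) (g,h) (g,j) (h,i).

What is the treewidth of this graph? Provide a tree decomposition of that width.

Every bag has size at most 4, so the width is 4 − 1 = 3 and tw(G) ≤ 3. On the other hand G contains the 4-clique {a, e, g, j}. A clique must lie in a single bag of any decomposition, so no decomposition can have width below 3. Hence tw(G) = 3 exactly.

Treewidth 3.
One optimal decomposition is:
Bags: B1 = {a, d, e, h}  B2 = {a, d, f, h}  B3 = {a, e, g, h}  B4 = {a, e, g, j}  B5 = {c, d, e, h}  B6 = {b, d, e, h}  B7 = {a, e, h, i}
Tree: B1–B2, B1–B3, B3–B4, B1–B5, B1–B6, B1–B7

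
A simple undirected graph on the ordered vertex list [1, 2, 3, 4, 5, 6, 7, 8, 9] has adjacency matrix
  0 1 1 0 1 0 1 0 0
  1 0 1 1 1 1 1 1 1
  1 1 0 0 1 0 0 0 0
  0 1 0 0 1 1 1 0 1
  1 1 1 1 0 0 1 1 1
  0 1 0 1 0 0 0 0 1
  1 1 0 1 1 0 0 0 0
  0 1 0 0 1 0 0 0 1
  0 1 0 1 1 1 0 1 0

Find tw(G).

3

A width-3 tree decomposition is:
Bags: B1 = {2, 4, 5, 9}  B2 = {2, 4, 6, 9}  B3 = {2, 4, 5, 7}  B4 = {1, 2, 5, 7}  B5 = {2, 5, 8, 9}  B6 = {1, 2, 3, 5}
Tree: B1–B2, B1–B3, B3–B4, B1–B5, B4–B6
Every bag has size at most 4, so the width is 4 − 1 = 3 and tw(G) ≤ 3. On the other hand G contains the 4-clique {2, 5, 8, 9}. A clique must lie in a single bag of any decomposition, so no decomposition can have width below 3. Therefore the treewidth is 3.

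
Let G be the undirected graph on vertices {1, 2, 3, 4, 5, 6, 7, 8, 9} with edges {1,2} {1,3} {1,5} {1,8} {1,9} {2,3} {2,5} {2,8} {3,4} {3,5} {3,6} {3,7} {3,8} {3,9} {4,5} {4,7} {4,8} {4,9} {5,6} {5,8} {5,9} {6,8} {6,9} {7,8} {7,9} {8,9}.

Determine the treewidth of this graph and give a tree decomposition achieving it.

Each bag holds 5 vertices, so the decomposition has width 4, which upper-bounds the treewidth. On the other hand G contains the 5-clique {1, 3, 5, 8, 9}. A clique must lie in a single bag of any decomposition, so no decomposition can have width below 4. The upper and lower bounds meet at 4, so that is the treewidth.

Treewidth 4.
Bags: B1 = {1, 3, 5, 8, 9}  B2 = {3, 4, 5, 8, 9}  B3 = {3, 4, 7, 8, 9}  B4 = {3, 5, 6, 8, 9}  B5 = {1, 2, 3, 5, 8}
Tree: B1–B2, B2–B3, B2–B4, B1–B5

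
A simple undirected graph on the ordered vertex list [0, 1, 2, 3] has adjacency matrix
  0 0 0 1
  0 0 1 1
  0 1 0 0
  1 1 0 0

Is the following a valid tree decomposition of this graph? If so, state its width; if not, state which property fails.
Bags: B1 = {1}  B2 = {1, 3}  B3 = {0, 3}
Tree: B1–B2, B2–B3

No — vertex 2 appears in no bag.

A tree decomposition must satisfy three properties: every vertex lies in some bag; for every edge, both endpoints lie together in some bag; and for every vertex, the bags containing it form a connected subtree. Here vertex 2 appears in no bag, so the decomposition is invalid.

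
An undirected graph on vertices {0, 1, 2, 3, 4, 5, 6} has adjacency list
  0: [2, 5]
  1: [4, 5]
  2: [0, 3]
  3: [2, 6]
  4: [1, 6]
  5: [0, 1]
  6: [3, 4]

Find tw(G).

2

A width-2 tree decomposition is:
Bags: B1 = {3, 4, 6}  B2 = {2, 3, 4}  B3 = {0, 2, 4}  B4 = {0, 4, 5}  B5 = {1, 4, 5}
Tree: B1–B2, B2–B3, B3–B4, B4–B5
The largest bag has 3 vertices, giving width 2; this decomposition certifies tw(G) ≤ 2. Since 4–6–3–2–0–5–1–4 is a cycle in G, G is not acyclic. Forests are exactly the graphs of treewidth ≤ 1, so tw(G) ≥ 2. Combining the bounds, tw(G) = 2.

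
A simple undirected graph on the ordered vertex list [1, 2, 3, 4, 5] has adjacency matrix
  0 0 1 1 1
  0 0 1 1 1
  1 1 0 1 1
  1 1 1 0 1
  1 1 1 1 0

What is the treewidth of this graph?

A width-3 tree decomposition is:
Bags: B1 = {1, 3, 4, 5}  B2 = {2, 3, 4, 5}
Tree: B1–B2
The largest bag has 4 vertices, giving width 3; this decomposition certifies tw(G) ≤ 3. On the other hand G contains the 4-clique {1, 3, 4, 5}. A clique must lie in a single bag of any decomposition, so no decomposition can have width below 3. Hence tw(G) = 3 exactly.

3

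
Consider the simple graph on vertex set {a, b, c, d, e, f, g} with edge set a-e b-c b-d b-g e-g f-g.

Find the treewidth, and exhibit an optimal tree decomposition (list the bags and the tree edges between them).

Treewidth 1.
One optimal decomposition is:
Bags: B1 = {e, g}  B2 = {b, g}  B3 = {b, c}  B4 = {f, g}  B5 = {a, e}  B6 = {b, d}
Tree: B1–B2, B2–B3, B2–B4, B1–B5, B2–B6

Every bag has size at most 2, so the width is 2 − 1 = 1 and tw(G) ≤ 1. Since G has at least one edge (e.g. g–e), it is not an edgeless graph, so tw(G) ≥ 1. Therefore the treewidth is 1.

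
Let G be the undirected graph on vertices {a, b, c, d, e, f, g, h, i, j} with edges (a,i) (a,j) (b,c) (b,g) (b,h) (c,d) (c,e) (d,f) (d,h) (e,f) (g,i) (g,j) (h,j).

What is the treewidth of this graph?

A width-2 tree decomposition is:
Bags: B1 = {a, i, j}  B2 = {g, i, j}  B3 = {g, h, j}  B4 = {b, g, h}  B5 = {b, d, h}  B6 = {b, c, d}  B7 = {c, d, f}  B8 = {c, e, f}
Tree: B1–B2, B2–B3, B3–B4, B4–B5, B5–B6, B6–B7, B7–B8
Each bag holds 3 vertices, so the decomposition has width 2, which upper-bounds the treewidth. Since a–i–g–j–a is a cycle in G, G is not acyclic. Forests are exactly the graphs of treewidth ≤ 1, so tw(G) ≥ 2. Combining the bounds, tw(G) = 2.

2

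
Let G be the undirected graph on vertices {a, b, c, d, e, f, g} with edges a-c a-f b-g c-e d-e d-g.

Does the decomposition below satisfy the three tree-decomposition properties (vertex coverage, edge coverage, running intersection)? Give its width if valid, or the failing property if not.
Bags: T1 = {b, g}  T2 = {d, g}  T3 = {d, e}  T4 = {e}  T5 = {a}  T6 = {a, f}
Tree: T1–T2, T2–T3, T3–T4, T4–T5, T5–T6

No — vertex c appears in no bag.

A tree decomposition must satisfy three properties: every vertex lies in some bag; for every edge, both endpoints lie together in some bag; and for every vertex, the bags containing it form a connected subtree. Here vertex c appears in no bag, so the decomposition is invalid.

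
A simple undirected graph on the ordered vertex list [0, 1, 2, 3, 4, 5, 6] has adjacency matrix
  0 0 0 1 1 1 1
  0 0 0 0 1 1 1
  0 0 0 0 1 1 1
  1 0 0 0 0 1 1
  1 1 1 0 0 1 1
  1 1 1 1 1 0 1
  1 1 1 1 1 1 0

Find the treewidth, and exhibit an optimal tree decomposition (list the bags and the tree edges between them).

Each bag holds 4 vertices, so the decomposition has width 3, which upper-bounds the treewidth. For the lower bound, the 4 vertices {0, 3, 5, 6} are pairwise adjacent, and any tree decomposition puts a clique entirely inside one bag — forcing width ≥ 3. The upper and lower bounds meet at 3, so that is the treewidth.

Treewidth 3.
One such decomposition:
Bags: B1 = {1, 4, 5, 6}  B2 = {2, 4, 5, 6}  B3 = {0, 4, 5, 6}  B4 = {0, 3, 5, 6}
Tree: B1–B2, B1–B3, B3–B4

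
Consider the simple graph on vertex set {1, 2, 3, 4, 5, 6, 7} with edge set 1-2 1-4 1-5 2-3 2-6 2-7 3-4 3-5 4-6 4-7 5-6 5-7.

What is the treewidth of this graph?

A width-3 tree decomposition is:
Bags: B1 = {2, 4, 5, 7}  B2 = {2, 3, 4, 5}  B3 = {2, 4, 5, 6}  B4 = {1, 2, 4, 5}
Tree: B1–B2, B2–B3, B3–B4
Each bag holds 4 vertices, so the decomposition has width 3, which upper-bounds the treewidth. For the lower bound: the 4 vertex sets {5,7}, {2,3}, {4}, {6} are disjoint, each induces a connected subgraph, and every pair is joined by at least one edge of G. Contracting each set to a single vertex therefore yields K_{4} as a minor, and since treewidth is minor-monotone, tw(G) ≥ tw(K_{4}) = 3. The upper and lower bounds meet at 3, so that is the treewidth.

3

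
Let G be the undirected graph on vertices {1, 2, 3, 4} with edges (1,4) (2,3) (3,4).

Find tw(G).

A width-1 tree decomposition is:
Bags: B1 = {3, 4}  B2 = {2, 3}  B3 = {1, 4}
Tree: B1–B2, B1–B3
The largest bag has 2 vertices, giving width 1; this decomposition certifies tw(G) ≤ 1. Any graph with an edge has treewidth ≥ 1, and G has the edge 3–4. Hence tw(G) = 1 exactly.

1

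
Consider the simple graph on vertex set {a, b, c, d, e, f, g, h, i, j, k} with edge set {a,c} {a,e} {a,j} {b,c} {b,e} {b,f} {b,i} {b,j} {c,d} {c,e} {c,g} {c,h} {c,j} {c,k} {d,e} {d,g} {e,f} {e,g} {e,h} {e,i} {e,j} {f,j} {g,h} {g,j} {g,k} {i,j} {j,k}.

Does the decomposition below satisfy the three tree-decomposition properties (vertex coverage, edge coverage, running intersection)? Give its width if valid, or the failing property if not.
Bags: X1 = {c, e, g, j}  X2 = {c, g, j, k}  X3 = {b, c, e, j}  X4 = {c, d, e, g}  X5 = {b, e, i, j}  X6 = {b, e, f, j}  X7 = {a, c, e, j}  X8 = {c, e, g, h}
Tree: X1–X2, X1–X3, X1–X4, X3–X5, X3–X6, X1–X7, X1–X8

Yes; width 3.

Every vertex of G appears in some bag (union = {a, b, c, d, e, f, g, h, i, j, k}); every edge is covered by a bag; and for each vertex v the set of bags containing v is connected in the bag tree. The decomposition is therefore valid. The largest bag has 4 vertices, so the width is 3.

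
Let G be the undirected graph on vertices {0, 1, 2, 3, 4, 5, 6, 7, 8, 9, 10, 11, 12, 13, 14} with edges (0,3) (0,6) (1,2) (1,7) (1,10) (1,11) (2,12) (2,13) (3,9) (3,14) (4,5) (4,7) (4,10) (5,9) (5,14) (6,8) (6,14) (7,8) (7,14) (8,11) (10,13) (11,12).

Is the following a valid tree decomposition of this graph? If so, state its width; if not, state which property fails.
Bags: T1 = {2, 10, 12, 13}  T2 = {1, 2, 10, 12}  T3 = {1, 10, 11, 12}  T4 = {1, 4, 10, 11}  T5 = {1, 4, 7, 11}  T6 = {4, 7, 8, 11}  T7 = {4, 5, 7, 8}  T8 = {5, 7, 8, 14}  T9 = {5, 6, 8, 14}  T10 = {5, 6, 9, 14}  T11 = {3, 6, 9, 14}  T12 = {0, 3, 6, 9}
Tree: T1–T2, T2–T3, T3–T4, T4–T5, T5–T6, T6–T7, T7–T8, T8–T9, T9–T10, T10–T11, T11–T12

Every vertex of G appears in some bag (union = {0, 1, 2, 3, 4, 5, 6, 7, 8, 9, 10, 11, 12, 13, 14}); every edge is covered by a bag; and for each vertex v the set of bags containing v is connected in the bag tree. The decomposition is therefore valid. The largest bag has 4 vertices, so the width is 3.

Yes; width 3.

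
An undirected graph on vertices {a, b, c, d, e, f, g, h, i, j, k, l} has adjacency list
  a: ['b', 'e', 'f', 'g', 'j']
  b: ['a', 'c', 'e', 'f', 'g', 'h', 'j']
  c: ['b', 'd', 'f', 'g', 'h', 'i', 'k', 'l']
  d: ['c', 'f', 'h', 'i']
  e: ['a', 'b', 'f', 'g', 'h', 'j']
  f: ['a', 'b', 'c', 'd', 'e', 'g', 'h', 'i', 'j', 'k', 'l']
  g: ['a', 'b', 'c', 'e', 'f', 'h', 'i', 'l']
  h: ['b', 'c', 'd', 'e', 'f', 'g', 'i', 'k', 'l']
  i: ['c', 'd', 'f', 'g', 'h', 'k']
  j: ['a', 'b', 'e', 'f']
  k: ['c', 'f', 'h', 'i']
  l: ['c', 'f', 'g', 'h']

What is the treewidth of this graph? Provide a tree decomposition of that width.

The largest bag has 5 vertices, giving width 4; this decomposition certifies tw(G) ≤ 4. Conversely, {a, b, e, f, j} is a clique of size 5, and the vertices of any clique must share a bag in every tree decomposition; so some bag has ≥ 5 vertices and tw(G) ≥ 4. Combining the bounds, tw(G) = 4.

Treewidth 4.
One optimal decomposition is:
Bags: B1 = {c, f, g, h, i}  B2 = {b, c, f, g, h}  B3 = {b, e, f, g, h}  B4 = {c, d, f, h, i}  B5 = {a, b, e, f, g}  B6 = {c, f, g, h, l}  B7 = {c, f, h, i, k}  B8 = {a, b, e, f, j}
Tree: B1–B2, B2–B3, B1–B4, B3–B5, B2–B6, B4–B7, B5–B8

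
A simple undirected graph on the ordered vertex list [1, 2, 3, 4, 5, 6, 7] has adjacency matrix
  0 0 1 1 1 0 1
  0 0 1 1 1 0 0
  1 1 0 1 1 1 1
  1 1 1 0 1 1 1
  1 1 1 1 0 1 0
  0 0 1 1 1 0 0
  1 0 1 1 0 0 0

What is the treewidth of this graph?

A width-3 tree decomposition is:
Bags: B1 = {1, 3, 4, 5}  B2 = {1, 3, 4, 7}  B3 = {3, 4, 5, 6}  B4 = {2, 3, 4, 5}
Tree: B1–B2, B1–B3, B3–B4
Each bag holds 4 vertices, so the decomposition has width 3, which upper-bounds the treewidth. For the lower bound, the 4 vertices {1, 3, 4, 5} are pairwise adjacent, and any tree decomposition puts a clique entirely inside one bag — forcing width ≥ 3. The upper and lower bounds meet at 3, so that is the treewidth.

3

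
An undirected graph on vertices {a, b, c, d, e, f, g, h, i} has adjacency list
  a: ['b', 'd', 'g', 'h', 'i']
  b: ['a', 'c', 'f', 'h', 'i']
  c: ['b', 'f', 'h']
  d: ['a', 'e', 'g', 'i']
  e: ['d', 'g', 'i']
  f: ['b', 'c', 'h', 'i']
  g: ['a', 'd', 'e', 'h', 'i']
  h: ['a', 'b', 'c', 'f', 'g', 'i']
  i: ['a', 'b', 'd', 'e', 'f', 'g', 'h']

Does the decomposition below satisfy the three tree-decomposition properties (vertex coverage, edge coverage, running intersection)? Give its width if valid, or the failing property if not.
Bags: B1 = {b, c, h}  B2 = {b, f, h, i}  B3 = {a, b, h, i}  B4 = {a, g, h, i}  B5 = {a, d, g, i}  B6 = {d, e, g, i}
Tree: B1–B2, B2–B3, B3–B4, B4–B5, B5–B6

A tree decomposition must satisfy three properties: every vertex lies in some bag; for every edge, both endpoints lie together in some bag; and for every vertex, the bags containing it form a connected subtree. Here edge (f,c) lies in no bag, so the decomposition is invalid.

No — edge (f,c) lies in no bag.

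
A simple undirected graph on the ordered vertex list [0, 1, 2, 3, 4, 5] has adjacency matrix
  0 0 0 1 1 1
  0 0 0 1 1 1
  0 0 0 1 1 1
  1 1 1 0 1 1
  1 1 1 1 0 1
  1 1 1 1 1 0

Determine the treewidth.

A width-3 tree decomposition is:
Bags: B1 = {1, 3, 4, 5}  B2 = {2, 3, 4, 5}  B3 = {0, 3, 4, 5}
Tree: B1–B2, B2–B3
The largest bag has 4 vertices, giving width 3; this decomposition certifies tw(G) ≤ 3. For the lower bound, the 4 vertices {0, 3, 4, 5} are pairwise adjacent, and any tree decomposition puts a clique entirely inside one bag — forcing width ≥ 3. Hence tw(G) = 3 exactly.

3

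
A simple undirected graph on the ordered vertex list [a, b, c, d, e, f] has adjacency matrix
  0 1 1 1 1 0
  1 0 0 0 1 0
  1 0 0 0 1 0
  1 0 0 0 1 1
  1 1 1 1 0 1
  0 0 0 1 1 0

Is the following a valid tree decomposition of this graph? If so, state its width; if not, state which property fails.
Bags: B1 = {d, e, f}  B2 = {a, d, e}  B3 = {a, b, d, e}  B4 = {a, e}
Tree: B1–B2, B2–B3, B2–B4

A tree decomposition must satisfy three properties: every vertex lies in some bag; for every edge, both endpoints lie together in some bag; and for every vertex, the bags containing it form a connected subtree. Here vertex c appears in no bag, so the decomposition is invalid.

No — vertex c appears in no bag.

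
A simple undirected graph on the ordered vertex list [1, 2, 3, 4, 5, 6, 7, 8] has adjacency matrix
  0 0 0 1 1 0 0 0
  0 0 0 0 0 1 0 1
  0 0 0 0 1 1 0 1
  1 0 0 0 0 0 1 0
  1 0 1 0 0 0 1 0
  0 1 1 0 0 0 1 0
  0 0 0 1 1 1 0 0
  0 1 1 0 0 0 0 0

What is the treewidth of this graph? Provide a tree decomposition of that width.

Treewidth 2.
One such decomposition:
Bags: B1 = {2, 3, 8}  B2 = {2, 3, 6}  B3 = {3, 5, 6}  B4 = {5, 6, 7}  B5 = {1, 5, 7}  B6 = {1, 4, 7}
Tree: B1–B2, B2–B3, B3–B4, B4–B5, B5–B6

Every bag has size at most 3, so the width is 3 − 1 = 2 and tw(G) ≤ 2. For the lower bound, G contains the cycle 8–2–6–3–8, so G is not a forest; only forests have treewidth ≤ 1, hence tw(G) ≥ 2. The upper and lower bounds meet at 2, so that is the treewidth.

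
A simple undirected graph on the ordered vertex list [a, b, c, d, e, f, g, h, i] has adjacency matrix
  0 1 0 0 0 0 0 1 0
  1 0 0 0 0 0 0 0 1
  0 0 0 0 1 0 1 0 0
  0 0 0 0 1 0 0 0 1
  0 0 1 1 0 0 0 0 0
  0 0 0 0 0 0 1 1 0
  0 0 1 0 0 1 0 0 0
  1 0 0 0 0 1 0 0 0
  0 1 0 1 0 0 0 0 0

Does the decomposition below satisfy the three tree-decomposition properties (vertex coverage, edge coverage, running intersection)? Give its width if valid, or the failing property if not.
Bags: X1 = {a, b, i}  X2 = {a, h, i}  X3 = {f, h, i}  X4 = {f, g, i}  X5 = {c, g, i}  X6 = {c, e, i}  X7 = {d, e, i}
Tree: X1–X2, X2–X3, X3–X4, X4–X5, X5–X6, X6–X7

Vertex coverage: the bags together contain {a, b, c, d, e, f, g, h, i}, the full vertex set. Edge coverage: each edge of G has both endpoints in at least one bag. Running intersection: for every vertex, the bags containing it form a connected subtree. All three properties hold, so this is a valid tree decomposition of width max|bag| − 1 = 2, and hence tw(G) ≤ 2.

Yes; width 2.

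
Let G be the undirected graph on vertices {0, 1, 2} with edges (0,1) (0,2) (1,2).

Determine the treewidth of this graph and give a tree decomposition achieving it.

Treewidth 2.
One such decomposition:
Bags: B1 = {0, 1, 2}
Tree: (single bag)

With just one bag of size 3, the width is 3 − 1 = 2, so tw(G) ≤ 2. Conversely, {0, 1, 2} is a clique of size 3, and the vertices of any clique must share a bag in every tree decomposition; so some bag has ≥ 3 vertices and tw(G) ≥ 2. Combining the bounds, tw(G) = 2.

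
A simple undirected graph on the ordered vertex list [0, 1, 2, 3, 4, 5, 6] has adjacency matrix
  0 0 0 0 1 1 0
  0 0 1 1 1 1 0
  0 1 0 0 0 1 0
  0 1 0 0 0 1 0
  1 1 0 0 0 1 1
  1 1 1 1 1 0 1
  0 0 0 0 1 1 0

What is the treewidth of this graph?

2

A width-2 tree decomposition is:
Bags: B1 = {1, 4, 5}  B2 = {1, 2, 5}  B3 = {1, 3, 5}  B4 = {4, 5, 6}  B5 = {0, 4, 5}
Tree: B1–B2, B1–B3, B1–B4, B1–B5
Each bag holds 3 vertices, so the decomposition has width 2, which upper-bounds the treewidth. On the other hand G contains the 3-clique {0, 4, 5}. A clique must lie in a single bag of any decomposition, so no decomposition can have width below 2. Hence tw(G) = 2 exactly.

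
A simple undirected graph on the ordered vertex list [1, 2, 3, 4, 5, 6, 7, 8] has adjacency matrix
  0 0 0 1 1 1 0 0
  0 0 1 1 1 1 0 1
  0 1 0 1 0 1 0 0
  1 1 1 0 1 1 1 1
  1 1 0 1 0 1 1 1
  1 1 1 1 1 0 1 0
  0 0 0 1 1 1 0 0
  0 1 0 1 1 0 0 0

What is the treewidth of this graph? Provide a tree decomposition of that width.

Every bag has size at most 4, so the width is 4 − 1 = 3 and tw(G) ≤ 3. Conversely, {2, 3, 4, 6} is a clique of size 4, and the vertices of any clique must share a bag in every tree decomposition; so some bag has ≥ 4 vertices and tw(G) ≥ 3. Hence tw(G) = 3 exactly.

Treewidth 3.
Bags: B1 = {2, 4, 5, 6}  B2 = {1, 4, 5, 6}  B3 = {2, 4, 5, 8}  B4 = {2, 3, 4, 6}  B5 = {4, 5, 6, 7}
Tree: B1–B2, B1–B3, B1–B4, B2–B5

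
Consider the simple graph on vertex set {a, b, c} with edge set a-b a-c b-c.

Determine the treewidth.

A width-2 tree decomposition is:
Bags: B1 = {a, b, c}
Tree: (single bag)
A single bag containing all 3 vertices is trivially a valid decomposition of width 2. For the lower bound, the 3 vertices {a, b, c} are pairwise adjacent, and any tree decomposition puts a clique entirely inside one bag — forcing width ≥ 2. Hence tw(G) = 2 exactly.

2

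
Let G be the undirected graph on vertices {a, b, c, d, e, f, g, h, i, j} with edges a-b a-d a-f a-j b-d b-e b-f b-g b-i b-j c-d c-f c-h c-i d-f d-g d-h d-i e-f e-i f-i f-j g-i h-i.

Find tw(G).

A width-3 tree decomposition is:
Bags: B1 = {b, d, f, i}  B2 = {c, d, f, i}  B3 = {a, b, d, f}  B4 = {a, b, f, j}  B5 = {b, d, g, i}  B6 = {c, d, h, i}  B7 = {b, e, f, i}
Tree: B1–B2, B1–B3, B3–B4, B1–B5, B2–B6, B1–B7
Every bag has size at most 4, so the width is 4 − 1 = 3 and tw(G) ≤ 3. For the lower bound, the 4 vertices {a, b, d, f} are pairwise adjacent, and any tree decomposition puts a clique entirely inside one bag — forcing width ≥ 3. The upper and lower bounds meet at 3, so that is the treewidth.

3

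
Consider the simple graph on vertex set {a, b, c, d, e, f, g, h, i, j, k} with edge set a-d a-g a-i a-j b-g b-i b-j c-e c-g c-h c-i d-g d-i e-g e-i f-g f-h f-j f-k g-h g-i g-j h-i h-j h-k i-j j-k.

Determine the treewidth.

A width-3 tree decomposition is:
Bags: B1 = {g, h, i, j}  B2 = {f, g, h, j}  B3 = {c, g, h, i}  B4 = {a, g, i, j}  B5 = {f, h, j, k}  B6 = {a, d, g, i}  B7 = {c, e, g, i}  B8 = {b, g, i, j}
Tree: B1–B2, B1–B3, B1–B4, B2–B5, B4–B6, B3–B7, B1–B8
Every bag has size at most 4, so the width is 4 − 1 = 3 and tw(G) ≤ 3. For the lower bound, the 4 vertices {f, g, h, j} are pairwise adjacent, and any tree decomposition puts a clique entirely inside one bag — forcing width ≥ 3. The upper and lower bounds meet at 3, so that is the treewidth.

3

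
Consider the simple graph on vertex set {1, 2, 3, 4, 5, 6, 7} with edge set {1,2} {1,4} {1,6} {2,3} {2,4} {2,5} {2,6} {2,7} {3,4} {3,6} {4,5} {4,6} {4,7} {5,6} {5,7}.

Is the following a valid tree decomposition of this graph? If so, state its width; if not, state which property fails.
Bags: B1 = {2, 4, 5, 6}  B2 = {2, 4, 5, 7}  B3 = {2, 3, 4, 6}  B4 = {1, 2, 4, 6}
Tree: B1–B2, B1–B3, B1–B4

Checking the three conditions: (i) the bags cover all of {1, 2, 3, 4, 5, 6, 7}; (ii) for each edge, some bag contains both endpoints; (iii) the bags containing any fixed vertex form a subtree. All hold, so the decomposition is valid with width 4 − 1 = 3.

Yes; width 3.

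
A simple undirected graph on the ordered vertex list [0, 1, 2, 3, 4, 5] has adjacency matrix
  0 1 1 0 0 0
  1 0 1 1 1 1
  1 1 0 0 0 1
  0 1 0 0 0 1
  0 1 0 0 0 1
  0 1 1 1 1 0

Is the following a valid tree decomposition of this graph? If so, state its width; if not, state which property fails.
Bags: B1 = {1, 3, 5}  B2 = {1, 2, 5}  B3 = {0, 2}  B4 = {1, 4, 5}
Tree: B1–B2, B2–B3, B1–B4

A tree decomposition must satisfy three properties: every vertex lies in some bag; for every edge, both endpoints lie together in some bag; and for every vertex, the bags containing it form a connected subtree. Here edge (1,0) lies in no bag, so the decomposition is invalid.

No — edge (1,0) lies in no bag.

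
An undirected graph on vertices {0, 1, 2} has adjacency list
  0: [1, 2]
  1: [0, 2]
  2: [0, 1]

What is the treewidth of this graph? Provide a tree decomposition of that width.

With just one bag of size 3, the width is 3 − 1 = 2, so tw(G) ≤ 2. Conversely, {0, 1, 2} is a clique of size 3, and the vertices of any clique must share a bag in every tree decomposition; so some bag has ≥ 3 vertices and tw(G) ≥ 2. Hence tw(G) = 2 exactly.

Treewidth 2.
One optimal decomposition is:
Bags: B1 = {0, 1, 2}
Tree: (single bag)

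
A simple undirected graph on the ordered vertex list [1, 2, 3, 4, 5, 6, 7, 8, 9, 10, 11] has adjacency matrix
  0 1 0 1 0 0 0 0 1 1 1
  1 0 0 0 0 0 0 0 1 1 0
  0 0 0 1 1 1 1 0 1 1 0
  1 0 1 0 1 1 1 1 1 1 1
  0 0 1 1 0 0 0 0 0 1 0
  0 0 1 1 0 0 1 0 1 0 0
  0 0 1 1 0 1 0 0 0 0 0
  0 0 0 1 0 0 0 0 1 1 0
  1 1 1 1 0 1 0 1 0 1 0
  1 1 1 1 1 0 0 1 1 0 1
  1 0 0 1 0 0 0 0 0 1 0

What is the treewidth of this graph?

A width-3 tree decomposition is:
Bags: B1 = {1, 4, 9, 10}  B2 = {1, 4, 10, 11}  B3 = {3, 4, 9, 10}  B4 = {1, 2, 9, 10}  B5 = {4, 8, 9, 10}  B6 = {3, 4, 6, 9}  B7 = {3, 4, 5, 10}  B8 = {3, 4, 6, 7}
Tree: B1–B2, B1–B3, B1–B4, B3–B5, B3–B6, B3–B7, B6–B8
Every bag has size at most 4, so the width is 4 − 1 = 3 and tw(G) ≤ 3. Conversely, {1, 2, 9, 10} is a clique of size 4, and the vertices of any clique must share a bag in every tree decomposition; so some bag has ≥ 4 vertices and tw(G) ≥ 3. The upper and lower bounds meet at 3, so that is the treewidth.

3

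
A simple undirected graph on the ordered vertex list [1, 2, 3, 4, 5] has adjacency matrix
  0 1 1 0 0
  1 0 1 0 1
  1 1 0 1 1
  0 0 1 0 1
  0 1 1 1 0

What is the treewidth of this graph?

2

A width-2 tree decomposition is:
Bags: B1 = {1, 2, 3}  B2 = {2, 3, 5}  B3 = {3, 4, 5}
Tree: B1–B2, B2–B3
Every bag has size at most 3, so the width is 3 − 1 = 2 and tw(G) ≤ 2. On the other hand G contains the 3-clique {1, 2, 3}. A clique must lie in a single bag of any decomposition, so no decomposition can have width below 2. Hence tw(G) = 2 exactly.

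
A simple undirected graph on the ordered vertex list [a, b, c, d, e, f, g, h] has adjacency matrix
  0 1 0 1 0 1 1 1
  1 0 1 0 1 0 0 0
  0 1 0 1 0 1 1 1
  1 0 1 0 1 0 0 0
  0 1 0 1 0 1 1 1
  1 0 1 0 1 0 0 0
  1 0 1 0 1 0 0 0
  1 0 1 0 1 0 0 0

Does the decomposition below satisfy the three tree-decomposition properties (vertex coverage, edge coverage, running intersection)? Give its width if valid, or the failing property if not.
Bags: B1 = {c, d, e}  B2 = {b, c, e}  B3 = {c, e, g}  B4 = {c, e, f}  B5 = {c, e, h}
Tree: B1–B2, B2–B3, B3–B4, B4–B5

No — vertex a appears in no bag.

A tree decomposition must satisfy three properties: every vertex lies in some bag; for every edge, both endpoints lie together in some bag; and for every vertex, the bags containing it form a connected subtree. Here vertex a appears in no bag, so the decomposition is invalid.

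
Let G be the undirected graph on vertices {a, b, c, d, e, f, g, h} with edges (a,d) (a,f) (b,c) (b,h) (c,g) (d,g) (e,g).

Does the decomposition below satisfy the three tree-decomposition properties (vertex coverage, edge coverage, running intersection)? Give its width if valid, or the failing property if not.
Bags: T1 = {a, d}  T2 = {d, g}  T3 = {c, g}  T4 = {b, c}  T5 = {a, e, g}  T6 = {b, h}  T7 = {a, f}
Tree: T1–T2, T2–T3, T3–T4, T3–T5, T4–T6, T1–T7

No — bags containing vertex a are not connected in the tree.

A tree decomposition must satisfy three properties: every vertex lies in some bag; for every edge, both endpoints lie together in some bag; and for every vertex, the bags containing it form a connected subtree. Here bags containing vertex a are not connected in the tree, so the decomposition is invalid.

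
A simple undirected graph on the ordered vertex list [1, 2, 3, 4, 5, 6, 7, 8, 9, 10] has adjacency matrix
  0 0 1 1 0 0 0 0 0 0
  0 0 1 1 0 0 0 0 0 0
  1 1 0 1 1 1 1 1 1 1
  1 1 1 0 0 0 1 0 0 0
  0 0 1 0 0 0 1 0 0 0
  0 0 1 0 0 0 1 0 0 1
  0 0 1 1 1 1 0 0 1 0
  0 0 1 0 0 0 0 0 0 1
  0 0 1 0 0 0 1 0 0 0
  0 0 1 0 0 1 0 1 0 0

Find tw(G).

2

A width-2 tree decomposition is:
Bags: B1 = {3, 4, 7}  B2 = {3, 5, 7}  B3 = {3, 6, 7}  B4 = {2, 3, 4}  B5 = {3, 7, 9}  B6 = {1, 3, 4}  B7 = {3, 6, 10}  B8 = {3, 8, 10}
Tree: B1–B2, B1–B3, B1–B4, B1–B5, B4–B6, B3–B7, B7–B8
Each bag holds 3 vertices, so the decomposition has width 2, which upper-bounds the treewidth. For the lower bound, the 3 vertices {1, 3, 4} are pairwise adjacent, and any tree decomposition puts a clique entirely inside one bag — forcing width ≥ 2. Hence tw(G) = 2 exactly.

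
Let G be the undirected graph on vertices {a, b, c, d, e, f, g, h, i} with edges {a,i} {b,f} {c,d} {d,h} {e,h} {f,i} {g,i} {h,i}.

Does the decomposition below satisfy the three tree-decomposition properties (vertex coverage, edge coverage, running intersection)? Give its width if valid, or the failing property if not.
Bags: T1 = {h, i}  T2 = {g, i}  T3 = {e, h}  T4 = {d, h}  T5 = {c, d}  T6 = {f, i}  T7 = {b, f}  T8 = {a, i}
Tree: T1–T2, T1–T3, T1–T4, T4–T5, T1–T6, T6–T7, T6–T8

Yes; width 1.

Checking the three conditions: (i) the bags cover all of {a, b, c, d, e, f, g, h, i}; (ii) for each edge, some bag contains both endpoints; (iii) the bags containing any fixed vertex form a subtree. All hold, so the decomposition is valid with width 2 − 1 = 1.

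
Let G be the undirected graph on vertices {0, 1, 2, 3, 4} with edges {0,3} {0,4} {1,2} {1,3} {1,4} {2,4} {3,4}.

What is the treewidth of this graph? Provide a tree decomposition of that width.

The largest bag has 3 vertices, giving width 2; this decomposition certifies tw(G) ≤ 2. For the lower bound, the 3 vertices {0, 3, 4} are pairwise adjacent, and any tree decomposition puts a clique entirely inside one bag — forcing width ≥ 2. Hence tw(G) = 2 exactly.

Treewidth 2.
One such decomposition:
Bags: B1 = {0, 3, 4}  B2 = {1, 3, 4}  B3 = {1, 2, 4}
Tree: B1–B2, B2–B3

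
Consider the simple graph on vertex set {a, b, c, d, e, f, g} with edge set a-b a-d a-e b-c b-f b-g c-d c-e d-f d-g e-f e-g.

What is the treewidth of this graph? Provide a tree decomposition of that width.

Treewidth 3.
One such decomposition:
Bags: B1 = {b, d, e, g}  B2 = {b, c, d, e}  B3 = {b, d, e, f}  B4 = {a, b, d, e}
Tree: B1–B2, B2–B3, B3–B4

Each bag holds 4 vertices, so the decomposition has width 3, which upper-bounds the treewidth. For the lower bound: the 4 vertex sets {d,g}, {b,c}, {e}, {f} are disjoint, each induces a connected subgraph, and every pair is joined by at least one edge of G. Contracting each set to a single vertex therefore yields K_{4} as a minor, and since treewidth is minor-monotone, tw(G) ≥ tw(K_{4}) = 3. The upper and lower bounds meet at 3, so that is the treewidth.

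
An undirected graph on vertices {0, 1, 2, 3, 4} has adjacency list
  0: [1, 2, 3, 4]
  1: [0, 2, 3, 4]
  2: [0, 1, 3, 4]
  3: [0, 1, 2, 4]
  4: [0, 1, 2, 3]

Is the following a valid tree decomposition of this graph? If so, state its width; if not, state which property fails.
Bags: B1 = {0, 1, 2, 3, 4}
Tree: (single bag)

Every vertex of G appears in some bag (union = {0, 1, 2, 3, 4}); every edge is covered by a bag; and for each vertex v the set of bags containing v is connected in the bag tree. The decomposition is therefore valid. The largest bag has 5 vertices, so the width is 4.

Yes; width 4.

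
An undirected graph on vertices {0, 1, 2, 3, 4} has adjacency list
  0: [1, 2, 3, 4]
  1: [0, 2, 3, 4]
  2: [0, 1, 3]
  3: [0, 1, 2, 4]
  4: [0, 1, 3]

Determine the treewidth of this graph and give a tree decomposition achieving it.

Treewidth 3.
One optimal decomposition is:
Bags: B1 = {0, 1, 3, 4}  B2 = {0, 1, 2, 3}
Tree: B1–B2

The largest bag has 4 vertices, giving width 3; this decomposition certifies tw(G) ≤ 3. Conversely, {0, 1, 2, 3} is a clique of size 4, and the vertices of any clique must share a bag in every tree decomposition; so some bag has ≥ 4 vertices and tw(G) ≥ 3. The upper and lower bounds meet at 3, so that is the treewidth.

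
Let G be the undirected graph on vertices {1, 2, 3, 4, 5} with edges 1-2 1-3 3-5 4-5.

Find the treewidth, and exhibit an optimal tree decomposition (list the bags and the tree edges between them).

Treewidth 1.
One such decomposition:
Bags: B1 = {4, 5}  B2 = {3, 5}  B3 = {1, 3}  B4 = {1, 2}
Tree: B1–B2, B2–B3, B3–B4

Every bag has size at most 2, so the width is 2 − 1 = 1 and tw(G) ≤ 1. Any graph with an edge has treewidth ≥ 1, and G has the edge 4–5. The upper and lower bounds meet at 1, so that is the treewidth.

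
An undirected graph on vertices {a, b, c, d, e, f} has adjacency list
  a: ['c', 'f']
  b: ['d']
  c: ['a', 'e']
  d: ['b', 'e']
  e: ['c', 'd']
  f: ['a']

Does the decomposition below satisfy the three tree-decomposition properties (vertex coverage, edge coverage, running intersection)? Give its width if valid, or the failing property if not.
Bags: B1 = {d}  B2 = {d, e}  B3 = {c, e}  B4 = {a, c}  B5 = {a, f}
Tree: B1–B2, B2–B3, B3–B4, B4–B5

No — vertex b appears in no bag.

A tree decomposition must satisfy three properties: every vertex lies in some bag; for every edge, both endpoints lie together in some bag; and for every vertex, the bags containing it form a connected subtree. Here vertex b appears in no bag, so the decomposition is invalid.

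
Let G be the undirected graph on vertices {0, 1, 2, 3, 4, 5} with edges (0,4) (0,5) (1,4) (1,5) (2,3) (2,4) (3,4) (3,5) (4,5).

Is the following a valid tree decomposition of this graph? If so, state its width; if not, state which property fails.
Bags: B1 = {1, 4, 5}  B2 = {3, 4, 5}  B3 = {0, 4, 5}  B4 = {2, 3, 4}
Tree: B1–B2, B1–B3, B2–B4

Every vertex of G appears in some bag (union = {0, 1, 2, 3, 4, 5}); every edge is covered by a bag; and for each vertex v the set of bags containing v is connected in the bag tree. The decomposition is therefore valid. The largest bag has 3 vertices, so the width is 2.

Yes; width 2.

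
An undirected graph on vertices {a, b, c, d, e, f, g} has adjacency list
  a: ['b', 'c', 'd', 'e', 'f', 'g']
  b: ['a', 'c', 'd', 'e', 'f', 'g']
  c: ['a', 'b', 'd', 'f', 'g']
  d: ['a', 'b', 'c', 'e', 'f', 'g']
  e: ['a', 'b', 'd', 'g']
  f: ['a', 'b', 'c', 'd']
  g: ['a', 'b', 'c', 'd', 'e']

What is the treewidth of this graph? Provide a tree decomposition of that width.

Every bag has size at most 5, so the width is 5 − 1 = 4 and tw(G) ≤ 4. On the other hand G contains the 5-clique {a, b, d, e, g}. A clique must lie in a single bag of any decomposition, so no decomposition can have width below 4. Therefore the treewidth is 4.

Treewidth 4.
One such decomposition:
Bags: B1 = {a, b, c, d, g}  B2 = {a, b, c, d, f}  B3 = {a, b, d, e, g}
Tree: B1–B2, B1–B3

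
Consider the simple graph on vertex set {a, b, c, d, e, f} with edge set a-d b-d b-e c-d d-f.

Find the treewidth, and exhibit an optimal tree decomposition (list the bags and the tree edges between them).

Every bag has size at most 2, so the width is 2 − 1 = 1 and tw(G) ≤ 1. Any graph with an edge has treewidth ≥ 1, and G has the edge d–b. Therefore the treewidth is 1.

Treewidth 1.
One optimal decomposition is:
Bags: B1 = {b, d}  B2 = {b, e}  B3 = {d, f}  B4 = {a, d}  B5 = {c, d}
Tree: B1–B2, B1–B3, B1–B4, B1–B5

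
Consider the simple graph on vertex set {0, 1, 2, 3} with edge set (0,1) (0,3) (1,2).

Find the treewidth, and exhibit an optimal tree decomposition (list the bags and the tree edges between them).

Treewidth 1.
One optimal decomposition is:
Bags: B1 = {1, 2}  B2 = {0, 1}  B3 = {0, 3}
Tree: B1–B2, B2–B3

Every bag has size at most 2, so the width is 2 − 1 = 1 and tw(G) ≤ 1. Since G has at least one edge (e.g. 2–1), it is not an edgeless graph, so tw(G) ≥ 1. Therefore the treewidth is 1.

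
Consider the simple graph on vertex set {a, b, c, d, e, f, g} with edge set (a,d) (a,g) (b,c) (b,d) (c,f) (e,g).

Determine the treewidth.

1

A width-1 tree decomposition is:
Bags: B1 = {e, g}  B2 = {a, g}  B3 = {a, d}  B4 = {b, d}  B5 = {b, c}  B6 = {c, f}
Tree: B1–B2, B2–B3, B3–B4, B4–B5, B5–B6
Each bag holds 2 vertices, so the decomposition has width 1, which upper-bounds the treewidth. Any graph with an edge has treewidth ≥ 1, and G has the edge e–g. Hence tw(G) = 1 exactly.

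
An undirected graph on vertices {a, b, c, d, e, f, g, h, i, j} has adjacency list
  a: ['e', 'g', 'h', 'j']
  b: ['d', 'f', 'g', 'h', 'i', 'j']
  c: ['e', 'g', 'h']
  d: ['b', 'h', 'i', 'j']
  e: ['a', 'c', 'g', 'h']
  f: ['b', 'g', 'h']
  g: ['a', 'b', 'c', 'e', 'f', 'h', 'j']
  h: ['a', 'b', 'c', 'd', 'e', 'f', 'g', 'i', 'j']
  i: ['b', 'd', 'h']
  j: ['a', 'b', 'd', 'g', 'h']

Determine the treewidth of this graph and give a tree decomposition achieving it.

Treewidth 3.
One such decomposition:
Bags: B1 = {b, g, h, j}  B2 = {b, f, g, h}  B3 = {a, g, h, j}  B4 = {a, e, g, h}  B5 = {b, d, h, j}  B6 = {b, d, h, i}  B7 = {c, e, g, h}
Tree: B1–B2, B1–B3, B3–B4, B1–B5, B5–B6, B4–B7

The largest bag has 4 vertices, giving width 3; this decomposition certifies tw(G) ≤ 3. Conversely, {b, d, h, j} is a clique of size 4, and the vertices of any clique must share a bag in every tree decomposition; so some bag has ≥ 4 vertices and tw(G) ≥ 3. Hence tw(G) = 3 exactly.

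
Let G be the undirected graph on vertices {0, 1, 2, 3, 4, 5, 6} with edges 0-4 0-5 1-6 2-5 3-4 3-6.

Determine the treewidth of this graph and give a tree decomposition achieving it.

Every bag has size at most 2, so the width is 2 − 1 = 1 and tw(G) ≤ 1. Any graph with an edge has treewidth ≥ 1, and G has the edge 1–6. The upper and lower bounds meet at 1, so that is the treewidth.

Treewidth 1.
Bags: B1 = {1, 6}  B2 = {3, 6}  B3 = {3, 4}  B4 = {0, 4}  B5 = {0, 5}  B6 = {2, 5}
Tree: B1–B2, B2–B3, B3–B4, B4–B5, B5–B6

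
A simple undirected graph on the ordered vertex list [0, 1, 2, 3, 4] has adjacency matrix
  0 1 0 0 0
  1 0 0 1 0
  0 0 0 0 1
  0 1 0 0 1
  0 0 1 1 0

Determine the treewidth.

A width-1 tree decomposition is:
Bags: B1 = {3, 4}  B2 = {1, 3}  B3 = {0, 1}  B4 = {2, 4}
Tree: B1–B2, B2–B3, B1–B4
The largest bag has 2 vertices, giving width 1; this decomposition certifies tw(G) ≤ 1. Any graph with an edge has treewidth ≥ 1, and G has the edge 3–4. Therefore the treewidth is 1.

1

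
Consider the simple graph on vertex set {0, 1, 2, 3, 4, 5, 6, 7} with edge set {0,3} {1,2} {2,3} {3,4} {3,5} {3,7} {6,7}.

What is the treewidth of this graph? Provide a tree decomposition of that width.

Treewidth 1.
One such decomposition:
Bags: B1 = {2, 3}  B2 = {3, 7}  B3 = {3, 5}  B4 = {3, 4}  B5 = {1, 2}  B6 = {0, 3}  B7 = {6, 7}
Tree: B1–B2, B2–B3, B2–B4, B1–B5, B2–B6, B2–B7

The largest bag has 2 vertices, giving width 1; this decomposition certifies tw(G) ≤ 1. Any graph with an edge has treewidth ≥ 1, and G has the edge 2–3. The upper and lower bounds meet at 1, so that is the treewidth.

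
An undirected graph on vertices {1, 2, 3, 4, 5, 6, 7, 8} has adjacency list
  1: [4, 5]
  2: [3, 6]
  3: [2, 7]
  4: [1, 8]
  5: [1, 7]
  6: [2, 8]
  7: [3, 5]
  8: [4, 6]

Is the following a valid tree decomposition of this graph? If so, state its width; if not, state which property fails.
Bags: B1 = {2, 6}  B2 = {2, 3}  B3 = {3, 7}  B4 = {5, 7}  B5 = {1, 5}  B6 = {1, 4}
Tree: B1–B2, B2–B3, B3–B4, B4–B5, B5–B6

A tree decomposition must satisfy three properties: every vertex lies in some bag; for every edge, both endpoints lie together in some bag; and for every vertex, the bags containing it form a connected subtree. Here vertex 8 appears in no bag, so the decomposition is invalid.

No — vertex 8 appears in no bag.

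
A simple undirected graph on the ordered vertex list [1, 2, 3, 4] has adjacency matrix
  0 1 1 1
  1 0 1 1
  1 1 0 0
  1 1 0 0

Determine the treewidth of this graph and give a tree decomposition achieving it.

Every bag has size at most 3, so the width is 3 − 1 = 2 and tw(G) ≤ 2. On the other hand G contains the 3-clique {1, 2, 3}. A clique must lie in a single bag of any decomposition, so no decomposition can have width below 2. The upper and lower bounds meet at 2, so that is the treewidth.

Treewidth 2.
Bags: B1 = {1, 2, 4}  B2 = {1, 2, 3}
Tree: B1–B2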